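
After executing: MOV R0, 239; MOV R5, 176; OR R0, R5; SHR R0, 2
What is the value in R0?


Register state trace:
  MOV R0, 239  → R0 = 239 (0b11101111)
  MOV R5, 176  → R5 = 176 (0b10110000)
  OR R0, R5  → R0 = 239 OR 176 = 255 (0b11111111)
  SHR R0, 2  → R0 = 255 >> 2 = 63
Final: R0 = 63

63


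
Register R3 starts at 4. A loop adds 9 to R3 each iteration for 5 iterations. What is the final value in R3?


Starting value: R3 = 4
  Iter 1: R3 = 4 + 9 = 13
  Iter 2: R3 = 13 + 9 = 22
  Iter 3: R3 = 22 + 9 = 31
  Iter 4: R3 = 31 + 9 = 40
  Iter 5: R3 = 40 + 9 = 49
Final: R3 = 49

49


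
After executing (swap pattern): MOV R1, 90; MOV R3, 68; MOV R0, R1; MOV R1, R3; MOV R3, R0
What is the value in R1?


Register state trace (swap pattern):
  MOV R1, 90  → R1 = 90
  MOV R3, 68  → R3 = 68
  MOV R0, R1  → R0 = 90  (save R1)
  MOV R1, R3  → R1 = 68  (R1 gets R3's value)
  MOV R3, R0  → R3 = 90  (R3 gets saved value)
Final: R1 = 68

68


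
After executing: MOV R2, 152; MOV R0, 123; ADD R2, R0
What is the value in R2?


Register state trace:
  MOV R2, 152  → R2 = 152
  MOV R0, 123  → R0 = 123
  ADD R2, R0  → R2 = 152 + 123 = 275
Final: R2 = 275

275


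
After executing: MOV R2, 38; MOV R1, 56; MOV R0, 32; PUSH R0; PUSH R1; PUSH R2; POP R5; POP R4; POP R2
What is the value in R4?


Stack trace (top is rightmost):
  MOV R2, 38  → R2 = 38
  MOV R1, 56  → R1 = 56
  MOV R0, 32  → R0 = 32
  PUSH R0  → stack: [32]
  PUSH R1  → stack: [32, 56]
  PUSH R2  → stack: [32, 56, 38]
  POP R5  → R5 = 38, stack: [32, 56]
  POP R4  → R4 = 56, stack: [32]
  POP R2  → R2 = 32, stack: []
Final: R4 = 56

56


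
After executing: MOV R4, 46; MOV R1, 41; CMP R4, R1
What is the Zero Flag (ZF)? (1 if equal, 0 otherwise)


Register state trace:
  MOV R4, 46  → R4 = 46
  MOV R1, 41  → R1 = 41
  CMP R4, R1  → computes 46 - 41 = 5
  Result is nonzero, so values are not equal
ZF = 0

0


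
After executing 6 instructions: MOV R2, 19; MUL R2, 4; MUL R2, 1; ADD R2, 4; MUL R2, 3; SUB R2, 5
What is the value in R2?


Register state trace:
  MOV R2, 19  → R2 = 19
  MUL R2, 4  → R2 = 19 * 4 = 76
  MUL R2, 1  → R2 = 76 * 1 = 76
  ADD R2, 4  → R2 = 76 + 4 = 80
  MUL R2, 3  → R2 = 80 * 3 = 240
  SUB R2, 5  → R2 = 240 - 5 = 235
Final: R2 = 235

235


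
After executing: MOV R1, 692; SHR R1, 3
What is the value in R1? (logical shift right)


Register state trace:
  MOV R1, 692  → R1 = 692
  SHR R1, 3  → R1 = 692 >> 3 = 692 // 2^3 = 86
Final: R1 = 86

86


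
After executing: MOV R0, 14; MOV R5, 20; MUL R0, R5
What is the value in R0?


Register state trace:
  MOV R0, 14  → R0 = 14
  MOV R5, 20  → R5 = 20
  MUL R0, R5  → R0 = 14 * 20 = 280
Final: R0 = 280

280


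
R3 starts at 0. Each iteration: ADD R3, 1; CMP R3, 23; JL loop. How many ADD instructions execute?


Loop trace (R3 starts at 0, target 23, step 1):
  ADD #1: R3 = 0 + 1 = 1  → 1 < 23, loop
  ADD #2: R3 = 1 + 1 = 2  → 2 < 23, loop
  ADD #3: R3 = 2 + 1 = 3  → 3 < 23, loop
  ADD #4: R3 = 3 + 1 = 4  → 4 < 23, loop
  ADD #5: R3 = 4 + 1 = 5  → 5 < 23, loop
  ADD #6: R3 = 5 + 1 = 6  → 6 < 23, loop
  ADD #7: R3 = 6 + 1 = 7  → 7 < 23, loop
  ADD #8: R3 = 7 + 1 = 8  → 8 < 23, loop
  ADD #9: R3 = 8 + 1 = 9  → 9 < 23, loop
  ADD #10: R3 = 9 + 1 = 10  → 10 < 23, loop
  ADD #11: R3 = 10 + 1 = 11  → 11 < 23, loop
  ADD #12: R3 = 11 + 1 = 12  → 12 < 23, loop
  ADD #13: R3 = 12 + 1 = 13  → 13 < 23, loop
  ADD #14: R3 = 13 + 1 = 14  → 14 < 23, loop
  ADD #15: R3 = 14 + 1 = 15  → 15 < 23, loop
  ADD #16: R3 = 15 + 1 = 16  → 16 < 23, loop
  ADD #17: R3 = 16 + 1 = 17  → 17 < 23, loop
  ADD #18: R3 = 17 + 1 = 18  → 18 < 23, loop
  ADD #19: R3 = 18 + 1 = 19  → 19 < 23, loop
  ADD #20: R3 = 19 + 1 = 20  → 20 < 23, loop
  ADD #21: R3 = 20 + 1 = 21  → 21 < 23, loop
  ADD #22: R3 = 21 + 1 = 22  → 22 < 23, loop
  ADD #23: R3 = 22 + 1 = 23  → 23 >= 23, exit
Total ADD instructions: 23

23


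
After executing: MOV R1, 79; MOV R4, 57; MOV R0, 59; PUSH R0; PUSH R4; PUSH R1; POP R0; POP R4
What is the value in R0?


Stack trace (top is rightmost):
  MOV R1, 79  → R1 = 79
  MOV R4, 57  → R4 = 57
  MOV R0, 59  → R0 = 59
  PUSH R0  → stack: [59]
  PUSH R4  → stack: [59, 57]
  PUSH R1  → stack: [59, 57, 79]
  POP R0  → R0 = 79, stack: [59, 57]
  POP R4  → R4 = 57, stack: [59]
Final: R0 = 79

79


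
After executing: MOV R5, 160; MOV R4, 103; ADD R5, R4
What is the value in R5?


Register state trace:
  MOV R5, 160  → R5 = 160
  MOV R4, 103  → R4 = 103
  ADD R5, R4  → R5 = 160 + 103 = 263
Final: R5 = 263

263


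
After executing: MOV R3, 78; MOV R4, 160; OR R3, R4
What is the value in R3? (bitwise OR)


Register state trace:
  MOV R3, 78  → R3 = 78 (0b01001110)
  MOV R4, 160  → R4 = 160 (0b10100000)
  OR R3, R4   → R3 = 78 OR 160 = 238 (0b11101110)
Final: R3 = 238

238


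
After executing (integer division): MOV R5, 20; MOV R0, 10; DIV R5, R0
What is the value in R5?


Register state trace:
  MOV R5, 20  → R5 = 20
  MOV R0, 10  → R0 = 10
  DIV R5, R0  → R5 = 20 // 10 = 2
Final: R5 = 2

2


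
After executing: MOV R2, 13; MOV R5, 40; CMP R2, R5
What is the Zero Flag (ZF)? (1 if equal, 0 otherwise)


Register state trace:
  MOV R2, 13  → R2 = 13
  MOV R5, 40  → R5 = 40
  CMP R2, R5  → computes 13 - 40 = -27
  Result is nonzero, so values are not equal
ZF = 0

0


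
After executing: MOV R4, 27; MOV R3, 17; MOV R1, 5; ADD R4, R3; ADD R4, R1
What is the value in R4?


Register state trace:
  MOV R4, 27  → R4 = 27
  MOV R3, 17  → R3 = 17
  MOV R1, 5  → R1 = 5
  ADD R4, R3  → R4 = 27 + 17 = 44
  ADD R4, R1  → R4 = 44 + 5 = 49
Final: R4 = 49

49


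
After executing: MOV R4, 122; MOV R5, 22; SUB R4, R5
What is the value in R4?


Register state trace:
  MOV R4, 122  → R4 = 122
  MOV R5, 22  → R5 = 22
  SUB R4, R5  → R4 = 122 - 22 = 100
Final: R4 = 100

100


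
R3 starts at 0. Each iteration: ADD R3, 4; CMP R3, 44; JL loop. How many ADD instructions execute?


Loop trace (R3 starts at 0, target 44, step 4):
  ADD #1: R3 = 0 + 4 = 4  → 4 < 44, loop
  ADD #2: R3 = 4 + 4 = 8  → 8 < 44, loop
  ADD #3: R3 = 8 + 4 = 12  → 12 < 44, loop
  ADD #4: R3 = 12 + 4 = 16  → 16 < 44, loop
  ADD #5: R3 = 16 + 4 = 20  → 20 < 44, loop
  ADD #6: R3 = 20 + 4 = 24  → 24 < 44, loop
  ADD #7: R3 = 24 + 4 = 28  → 28 < 44, loop
  ADD #8: R3 = 28 + 4 = 32  → 32 < 44, loop
  ADD #9: R3 = 32 + 4 = 36  → 36 < 44, loop
  ADD #10: R3 = 36 + 4 = 40  → 40 < 44, loop
  ADD #11: R3 = 40 + 4 = 44  → 44 >= 44, exit
Total ADD instructions: 11

11


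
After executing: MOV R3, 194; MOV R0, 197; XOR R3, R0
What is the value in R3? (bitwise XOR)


Register state trace:
  MOV R3, 194  → R3 = 194 (0b11000010)
  MOV R0, 197  → R0 = 197 (0b11000101)
  XOR R3, R0  → R3 = 194 XOR 197 = 7 (0b00000111)
Final: R3 = 7

7


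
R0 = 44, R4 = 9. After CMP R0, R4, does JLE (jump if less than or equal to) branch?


Trace:
  R0 = 44, R4 = 9
  CMP R0, R4  → compares 44 vs 9
  JLE checks: is 44 less than or equal to 9?
  44 > 9, so condition is false
Branch taken: No

No


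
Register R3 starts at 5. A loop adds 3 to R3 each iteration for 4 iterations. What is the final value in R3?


Starting value: R3 = 5
  Iter 1: R3 = 5 + 3 = 8
  Iter 2: R3 = 8 + 3 = 11
  Iter 3: R3 = 11 + 3 = 14
  Iter 4: R3 = 14 + 3 = 17
Final: R3 = 17

17


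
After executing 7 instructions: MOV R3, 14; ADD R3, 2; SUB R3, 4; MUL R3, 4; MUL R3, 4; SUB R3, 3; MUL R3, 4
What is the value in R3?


Register state trace:
  MOV R3, 14  → R3 = 14
  ADD R3, 2  → R3 = 14 + 2 = 16
  SUB R3, 4  → R3 = 16 - 4 = 12
  MUL R3, 4  → R3 = 12 * 4 = 48
  MUL R3, 4  → R3 = 48 * 4 = 192
  SUB R3, 3  → R3 = 192 - 3 = 189
  MUL R3, 4  → R3 = 189 * 4 = 756
Final: R3 = 756

756


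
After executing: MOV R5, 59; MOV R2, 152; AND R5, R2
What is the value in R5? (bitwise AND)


Register state trace:
  MOV R5, 59  → R5 = 59 (0b00111011)
  MOV R2, 152  → R2 = 152 (0b10011000)
  AND R5, R2  → R5 = 59 AND 152 = 24 (0b00011000)
Final: R5 = 24

24


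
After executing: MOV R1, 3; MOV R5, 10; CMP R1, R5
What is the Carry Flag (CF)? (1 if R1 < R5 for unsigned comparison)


Register state trace:
  MOV R1, 3  → R1 = 3
  MOV R5, 10  → R5 = 10
  CMP R1, R5  → unsigned 3 - 10: borrow occurs
  3 < 10, so CF = 1
CF = 1

1


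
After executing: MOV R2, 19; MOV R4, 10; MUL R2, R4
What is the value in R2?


Register state trace:
  MOV R2, 19  → R2 = 19
  MOV R4, 10  → R4 = 10
  MUL R2, R4  → R2 = 19 * 10 = 190
Final: R2 = 190

190


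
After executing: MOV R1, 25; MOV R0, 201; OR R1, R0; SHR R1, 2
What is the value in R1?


Register state trace:
  MOV R1, 25  → R1 = 25 (0b00011001)
  MOV R0, 201  → R0 = 201 (0b11001001)
  OR R1, R0  → R1 = 25 OR 201 = 217 (0b11011001)
  SHR R1, 2  → R1 = 217 >> 2 = 54
Final: R1 = 54

54


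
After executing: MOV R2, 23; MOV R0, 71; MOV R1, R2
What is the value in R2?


Register state trace:
  MOV R2, 23  → R2 = 23
  MOV R0, 71  → R0 = 71
  MOV R1, R2  → R1 = 23
Final: R2 = 23

23


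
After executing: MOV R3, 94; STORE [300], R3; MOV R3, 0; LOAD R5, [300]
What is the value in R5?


Register and memory trace:
  MOV R3, 94  → R3 = 94
  STORE [300], R3  → mem[300] = 94
  MOV R3, 0  → R3 = 0
  LOAD R5, [300]  → R5 = mem[300] = 94
Final: R5 = 94

94


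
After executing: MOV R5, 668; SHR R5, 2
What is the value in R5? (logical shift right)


Register state trace:
  MOV R5, 668  → R5 = 668
  SHR R5, 2  → R5 = 668 >> 2 = 668 // 2^2 = 167
Final: R5 = 167

167


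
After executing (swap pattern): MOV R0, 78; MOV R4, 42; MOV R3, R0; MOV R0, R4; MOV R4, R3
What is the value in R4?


Register state trace (swap pattern):
  MOV R0, 78  → R0 = 78
  MOV R4, 42  → R4 = 42
  MOV R3, R0  → R3 = 78  (save R0)
  MOV R0, R4  → R0 = 42  (R0 gets R4's value)
  MOV R4, R3  → R4 = 78  (R4 gets saved value)
Final: R4 = 78

78


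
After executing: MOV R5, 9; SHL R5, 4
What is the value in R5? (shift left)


Register state trace:
  MOV R5, 9  → R5 = 9
  SHL R5, 4  → R5 = 9 << 4 = 9 * 2^4 = 144
Final: R5 = 144

144


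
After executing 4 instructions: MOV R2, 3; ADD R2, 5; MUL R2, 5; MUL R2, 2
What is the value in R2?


Register state trace:
  MOV R2, 3  → R2 = 3
  ADD R2, 5  → R2 = 3 + 5 = 8
  MUL R2, 5  → R2 = 8 * 5 = 40
  MUL R2, 2  → R2 = 40 * 2 = 80
Final: R2 = 80

80


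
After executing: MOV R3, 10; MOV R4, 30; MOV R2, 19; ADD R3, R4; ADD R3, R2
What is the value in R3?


Register state trace:
  MOV R3, 10  → R3 = 10
  MOV R4, 30  → R4 = 30
  MOV R2, 19  → R2 = 19
  ADD R3, R4  → R3 = 10 + 30 = 40
  ADD R3, R2  → R3 = 40 + 19 = 59
Final: R3 = 59

59


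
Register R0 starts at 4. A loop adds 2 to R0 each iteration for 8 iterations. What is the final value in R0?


Starting value: R0 = 4
  Iter 1: R0 = 4 + 2 = 6
  Iter 2: R0 = 6 + 2 = 8
  Iter 3: R0 = 8 + 2 = 10
  Iter 4: R0 = 10 + 2 = 12
  Iter 5: R0 = 12 + 2 = 14
  Iter 6: R0 = 14 + 2 = 16
  Iter 7: R0 = 16 + 2 = 18
  Iter 8: R0 = 18 + 2 = 20
Final: R0 = 20

20


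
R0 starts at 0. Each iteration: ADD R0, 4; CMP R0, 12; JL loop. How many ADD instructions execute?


Loop trace (R0 starts at 0, target 12, step 4):
  ADD #1: R0 = 0 + 4 = 4  → 4 < 12, loop
  ADD #2: R0 = 4 + 4 = 8  → 8 < 12, loop
  ADD #3: R0 = 8 + 4 = 12  → 12 >= 12, exit
Total ADD instructions: 3

3


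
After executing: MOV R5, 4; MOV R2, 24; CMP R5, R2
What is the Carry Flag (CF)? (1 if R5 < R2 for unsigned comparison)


Register state trace:
  MOV R5, 4  → R5 = 4
  MOV R2, 24  → R2 = 24
  CMP R5, R2  → unsigned 4 - 24: borrow occurs
  4 < 24, so CF = 1
CF = 1

1


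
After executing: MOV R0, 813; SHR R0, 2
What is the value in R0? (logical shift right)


Register state trace:
  MOV R0, 813  → R0 = 813
  SHR R0, 2  → R0 = 813 >> 2 = 813 // 2^2 = 203
Final: R0 = 203

203


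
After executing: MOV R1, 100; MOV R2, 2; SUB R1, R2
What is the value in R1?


Register state trace:
  MOV R1, 100  → R1 = 100
  MOV R2, 2  → R2 = 2
  SUB R1, R2  → R1 = 100 - 2 = 98
Final: R1 = 98

98


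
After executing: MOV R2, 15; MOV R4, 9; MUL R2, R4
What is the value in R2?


Register state trace:
  MOV R2, 15  → R2 = 15
  MOV R4, 9  → R4 = 9
  MUL R2, R4  → R2 = 15 * 9 = 135
Final: R2 = 135

135


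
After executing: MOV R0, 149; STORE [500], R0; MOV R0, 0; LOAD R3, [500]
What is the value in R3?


Register and memory trace:
  MOV R0, 149  → R0 = 149
  STORE [500], R0  → mem[500] = 149
  MOV R0, 0  → R0 = 0
  LOAD R3, [500]  → R3 = mem[500] = 149
Final: R3 = 149

149


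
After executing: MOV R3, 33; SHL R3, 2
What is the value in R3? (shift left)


Register state trace:
  MOV R3, 33  → R3 = 33
  SHL R3, 2  → R3 = 33 << 2 = 33 * 2^2 = 132
Final: R3 = 132

132


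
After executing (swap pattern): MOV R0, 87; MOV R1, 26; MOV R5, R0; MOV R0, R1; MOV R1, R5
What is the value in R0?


Register state trace (swap pattern):
  MOV R0, 87  → R0 = 87
  MOV R1, 26  → R1 = 26
  MOV R5, R0  → R5 = 87  (save R0)
  MOV R0, R1  → R0 = 26  (R0 gets R1's value)
  MOV R1, R5  → R1 = 87  (R1 gets saved value)
Final: R0 = 26

26


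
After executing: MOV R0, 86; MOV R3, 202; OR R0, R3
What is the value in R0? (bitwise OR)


Register state trace:
  MOV R0, 86  → R0 = 86 (0b01010110)
  MOV R3, 202  → R3 = 202 (0b11001010)
  OR R0, R3   → R0 = 86 OR 202 = 222 (0b11011110)
Final: R0 = 222

222


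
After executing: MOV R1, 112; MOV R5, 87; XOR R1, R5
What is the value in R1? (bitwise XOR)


Register state trace:
  MOV R1, 112  → R1 = 112 (0b01110000)
  MOV R5, 87  → R5 = 87 (0b01010111)
  XOR R1, R5  → R1 = 112 XOR 87 = 39 (0b00100111)
Final: R1 = 39

39


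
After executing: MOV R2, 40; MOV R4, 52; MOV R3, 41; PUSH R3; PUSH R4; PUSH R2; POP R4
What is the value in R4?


Stack trace (top is rightmost):
  MOV R2, 40  → R2 = 40
  MOV R4, 52  → R4 = 52
  MOV R3, 41  → R3 = 41
  PUSH R3  → stack: [41]
  PUSH R4  → stack: [41, 52]
  PUSH R2  → stack: [41, 52, 40]
  POP R4  → R4 = 40, stack: [41, 52]
Final: R4 = 40

40


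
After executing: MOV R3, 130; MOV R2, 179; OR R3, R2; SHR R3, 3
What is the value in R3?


Register state trace:
  MOV R3, 130  → R3 = 130 (0b10000010)
  MOV R2, 179  → R2 = 179 (0b10110011)
  OR R3, R2  → R3 = 130 OR 179 = 179 (0b10110011)
  SHR R3, 3  → R3 = 179 >> 3 = 22
Final: R3 = 22

22


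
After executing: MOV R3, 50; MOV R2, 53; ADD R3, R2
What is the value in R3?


Register state trace:
  MOV R3, 50  → R3 = 50
  MOV R2, 53  → R2 = 53
  ADD R3, R2  → R3 = 50 + 53 = 103
Final: R3 = 103

103


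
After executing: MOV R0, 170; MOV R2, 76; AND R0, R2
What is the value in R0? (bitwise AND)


Register state trace:
  MOV R0, 170  → R0 = 170 (0b10101010)
  MOV R2, 76  → R2 = 76 (0b01001100)
  AND R0, R2  → R0 = 170 AND 76 = 8 (0b00001000)
Final: R0 = 8

8


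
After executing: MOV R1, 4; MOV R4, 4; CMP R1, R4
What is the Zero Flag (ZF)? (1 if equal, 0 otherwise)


Register state trace:
  MOV R1, 4  → R1 = 4
  MOV R4, 4  → R4 = 4
  CMP R1, R4  → computes 4 - 4 = 0
  Result is zero, so values are equal
ZF = 1

1


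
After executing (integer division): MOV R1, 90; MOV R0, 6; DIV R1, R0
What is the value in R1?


Register state trace:
  MOV R1, 90  → R1 = 90
  MOV R0, 6  → R0 = 6
  DIV R1, R0  → R1 = 90 // 6 = 15
Final: R1 = 15

15


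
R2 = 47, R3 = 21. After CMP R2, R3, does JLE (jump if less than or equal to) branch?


Trace:
  R2 = 47, R3 = 21
  CMP R2, R3  → compares 47 vs 21
  JLE checks: is 47 less than or equal to 21?
  47 > 21, so condition is false
Branch taken: No

No


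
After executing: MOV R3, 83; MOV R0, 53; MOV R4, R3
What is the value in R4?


Register state trace:
  MOV R3, 83  → R3 = 83
  MOV R0, 53  → R0 = 53
  MOV R4, R3  → R4 = 83
Final: R4 = 83

83


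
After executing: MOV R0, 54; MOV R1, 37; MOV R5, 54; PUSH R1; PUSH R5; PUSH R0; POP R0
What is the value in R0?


Stack trace (top is rightmost):
  MOV R0, 54  → R0 = 54
  MOV R1, 37  → R1 = 37
  MOV R5, 54  → R5 = 54
  PUSH R1  → stack: [37]
  PUSH R5  → stack: [37, 54]
  PUSH R0  → stack: [37, 54, 54]
  POP R0  → R0 = 54, stack: [37, 54]
Final: R0 = 54

54


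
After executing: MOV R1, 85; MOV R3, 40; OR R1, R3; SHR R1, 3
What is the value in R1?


Register state trace:
  MOV R1, 85  → R1 = 85 (0b01010101)
  MOV R3, 40  → R3 = 40 (0b00101000)
  OR R1, R3  → R1 = 85 OR 40 = 125 (0b01111101)
  SHR R1, 3  → R1 = 125 >> 3 = 15
Final: R1 = 15

15


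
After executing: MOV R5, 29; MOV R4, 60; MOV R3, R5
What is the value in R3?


Register state trace:
  MOV R5, 29  → R5 = 29
  MOV R4, 60  → R4 = 60
  MOV R3, R5  → R3 = 29
Final: R3 = 29

29


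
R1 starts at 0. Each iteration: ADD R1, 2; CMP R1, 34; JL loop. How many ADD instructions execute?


Loop trace (R1 starts at 0, target 34, step 2):
  ADD #1: R1 = 0 + 2 = 2  → 2 < 34, loop
  ADD #2: R1 = 2 + 2 = 4  → 4 < 34, loop
  ADD #3: R1 = 4 + 2 = 6  → 6 < 34, loop
  ADD #4: R1 = 6 + 2 = 8  → 8 < 34, loop
  ADD #5: R1 = 8 + 2 = 10  → 10 < 34, loop
  ADD #6: R1 = 10 + 2 = 12  → 12 < 34, loop
  ADD #7: R1 = 12 + 2 = 14  → 14 < 34, loop
  ADD #8: R1 = 14 + 2 = 16  → 16 < 34, loop
  ADD #9: R1 = 16 + 2 = 18  → 18 < 34, loop
  ADD #10: R1 = 18 + 2 = 20  → 20 < 34, loop
  ADD #11: R1 = 20 + 2 = 22  → 22 < 34, loop
  ADD #12: R1 = 22 + 2 = 24  → 24 < 34, loop
  ADD #13: R1 = 24 + 2 = 26  → 26 < 34, loop
  ADD #14: R1 = 26 + 2 = 28  → 28 < 34, loop
  ADD #15: R1 = 28 + 2 = 30  → 30 < 34, loop
  ADD #16: R1 = 30 + 2 = 32  → 32 < 34, loop
  ADD #17: R1 = 32 + 2 = 34  → 34 >= 34, exit
Total ADD instructions: 17

17


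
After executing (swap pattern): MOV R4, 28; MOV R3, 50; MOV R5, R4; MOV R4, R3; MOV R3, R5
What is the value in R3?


Register state trace (swap pattern):
  MOV R4, 28  → R4 = 28
  MOV R3, 50  → R3 = 50
  MOV R5, R4  → R5 = 28  (save R4)
  MOV R4, R3  → R4 = 50  (R4 gets R3's value)
  MOV R3, R5  → R3 = 28  (R3 gets saved value)
Final: R3 = 28

28


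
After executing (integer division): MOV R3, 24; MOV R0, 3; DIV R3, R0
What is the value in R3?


Register state trace:
  MOV R3, 24  → R3 = 24
  MOV R0, 3  → R0 = 3
  DIV R3, R0  → R3 = 24 // 3 = 8
Final: R3 = 8

8


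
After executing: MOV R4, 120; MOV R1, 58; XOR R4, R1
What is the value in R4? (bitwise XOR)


Register state trace:
  MOV R4, 120  → R4 = 120 (0b01111000)
  MOV R1, 58  → R1 = 58 (0b00111010)
  XOR R4, R1  → R4 = 120 XOR 58 = 66 (0b01000010)
Final: R4 = 66

66


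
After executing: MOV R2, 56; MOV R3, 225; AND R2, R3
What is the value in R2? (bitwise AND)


Register state trace:
  MOV R2, 56  → R2 = 56 (0b00111000)
  MOV R3, 225  → R3 = 225 (0b11100001)
  AND R2, R3  → R2 = 56 AND 225 = 32 (0b00100000)
Final: R2 = 32

32


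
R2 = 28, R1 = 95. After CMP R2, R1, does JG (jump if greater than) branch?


Trace:
  R2 = 28, R1 = 95
  CMP R2, R1  → compares 28 vs 95
  JG checks: is 28 greater than 95?
  28 < 95, so condition is false
Branch taken: No

No


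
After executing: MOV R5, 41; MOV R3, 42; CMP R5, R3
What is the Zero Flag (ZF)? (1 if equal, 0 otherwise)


Register state trace:
  MOV R5, 41  → R5 = 41
  MOV R3, 42  → R3 = 42
  CMP R5, R3  → computes 41 - 42 = -1
  Result is nonzero, so values are not equal
ZF = 0

0


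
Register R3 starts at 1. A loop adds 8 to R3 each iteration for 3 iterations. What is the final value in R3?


Starting value: R3 = 1
  Iter 1: R3 = 1 + 8 = 9
  Iter 2: R3 = 9 + 8 = 17
  Iter 3: R3 = 17 + 8 = 25
Final: R3 = 25

25


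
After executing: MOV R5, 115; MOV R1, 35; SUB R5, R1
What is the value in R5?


Register state trace:
  MOV R5, 115  → R5 = 115
  MOV R1, 35  → R1 = 35
  SUB R5, R1  → R5 = 115 - 35 = 80
Final: R5 = 80

80


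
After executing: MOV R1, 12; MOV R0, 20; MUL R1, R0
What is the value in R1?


Register state trace:
  MOV R1, 12  → R1 = 12
  MOV R0, 20  → R0 = 20
  MUL R1, R0  → R1 = 12 * 20 = 240
Final: R1 = 240

240


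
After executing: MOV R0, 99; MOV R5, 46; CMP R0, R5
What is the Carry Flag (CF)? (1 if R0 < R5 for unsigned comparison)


Register state trace:
  MOV R0, 99  → R0 = 99
  MOV R5, 46  → R5 = 46
  CMP R0, R5  → unsigned 99 - 46: no borrow
  99 >= 46, so CF = 0
CF = 0

0


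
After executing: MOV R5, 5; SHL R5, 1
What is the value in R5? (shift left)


Register state trace:
  MOV R5, 5  → R5 = 5
  SHL R5, 1  → R5 = 5 << 1 = 5 * 2^1 = 10
Final: R5 = 10

10


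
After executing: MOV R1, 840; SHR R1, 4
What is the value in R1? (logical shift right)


Register state trace:
  MOV R1, 840  → R1 = 840
  SHR R1, 4  → R1 = 840 >> 4 = 840 // 2^4 = 52
Final: R1 = 52

52


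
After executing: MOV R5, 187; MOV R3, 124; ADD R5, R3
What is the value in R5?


Register state trace:
  MOV R5, 187  → R5 = 187
  MOV R3, 124  → R3 = 124
  ADD R5, R3  → R5 = 187 + 124 = 311
Final: R5 = 311

311


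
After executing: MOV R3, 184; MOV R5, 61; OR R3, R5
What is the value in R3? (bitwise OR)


Register state trace:
  MOV R3, 184  → R3 = 184 (0b10111000)
  MOV R5, 61  → R5 = 61 (0b00111101)
  OR R3, R5   → R3 = 184 OR 61 = 189 (0b10111101)
Final: R3 = 189

189


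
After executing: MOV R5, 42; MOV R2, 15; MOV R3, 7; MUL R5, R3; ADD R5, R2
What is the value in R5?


Register state trace:
  MOV R5, 42  → R5 = 42
  MOV R2, 15  → R2 = 15
  MOV R3, 7  → R3 = 7
  MUL R5, R3  → R5 = 42 * 7 = 294
  ADD R5, R2  → R5 = 294 + 15 = 309
Final: R5 = 309

309


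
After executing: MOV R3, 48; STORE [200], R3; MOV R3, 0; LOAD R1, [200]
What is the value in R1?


Register and memory trace:
  MOV R3, 48  → R3 = 48
  STORE [200], R3  → mem[200] = 48
  MOV R3, 0  → R3 = 0
  LOAD R1, [200]  → R1 = mem[200] = 48
Final: R1 = 48

48


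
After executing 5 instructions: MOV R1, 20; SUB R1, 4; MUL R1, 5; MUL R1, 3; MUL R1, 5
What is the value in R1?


Register state trace:
  MOV R1, 20  → R1 = 20
  SUB R1, 4  → R1 = 20 - 4 = 16
  MUL R1, 5  → R1 = 16 * 5 = 80
  MUL R1, 3  → R1 = 80 * 3 = 240
  MUL R1, 5  → R1 = 240 * 5 = 1200
Final: R1 = 1200

1200


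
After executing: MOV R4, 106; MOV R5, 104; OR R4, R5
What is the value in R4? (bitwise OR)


Register state trace:
  MOV R4, 106  → R4 = 106 (0b01101010)
  MOV R5, 104  → R5 = 104 (0b01101000)
  OR R4, R5   → R4 = 106 OR 104 = 106 (0b01101010)
Final: R4 = 106

106


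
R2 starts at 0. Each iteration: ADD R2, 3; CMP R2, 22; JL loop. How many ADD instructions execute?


Loop trace (R2 starts at 0, target 22, step 3):
  ADD #1: R2 = 0 + 3 = 3  → 3 < 22, loop
  ADD #2: R2 = 3 + 3 = 6  → 6 < 22, loop
  ADD #3: R2 = 6 + 3 = 9  → 9 < 22, loop
  ADD #4: R2 = 9 + 3 = 12  → 12 < 22, loop
  ADD #5: R2 = 12 + 3 = 15  → 15 < 22, loop
  ADD #6: R2 = 15 + 3 = 18  → 18 < 22, loop
  ADD #7: R2 = 18 + 3 = 21  → 21 < 22, loop
  ADD #8: R2 = 21 + 3 = 24  → 24 >= 22, exit
Total ADD instructions: 8

8


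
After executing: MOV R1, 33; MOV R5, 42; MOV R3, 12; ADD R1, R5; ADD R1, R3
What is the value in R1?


Register state trace:
  MOV R1, 33  → R1 = 33
  MOV R5, 42  → R5 = 42
  MOV R3, 12  → R3 = 12
  ADD R1, R5  → R1 = 33 + 42 = 75
  ADD R1, R3  → R1 = 75 + 12 = 87
Final: R1 = 87

87


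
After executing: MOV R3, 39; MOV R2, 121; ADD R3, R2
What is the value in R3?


Register state trace:
  MOV R3, 39  → R3 = 39
  MOV R2, 121  → R2 = 121
  ADD R3, R2  → R3 = 39 + 121 = 160
Final: R3 = 160

160


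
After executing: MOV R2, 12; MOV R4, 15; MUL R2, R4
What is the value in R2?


Register state trace:
  MOV R2, 12  → R2 = 12
  MOV R4, 15  → R4 = 15
  MUL R2, R4  → R2 = 12 * 15 = 180
Final: R2 = 180

180


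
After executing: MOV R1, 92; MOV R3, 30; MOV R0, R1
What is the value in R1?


Register state trace:
  MOV R1, 92  → R1 = 92
  MOV R3, 30  → R3 = 30
  MOV R0, R1  → R0 = 92
Final: R1 = 92

92


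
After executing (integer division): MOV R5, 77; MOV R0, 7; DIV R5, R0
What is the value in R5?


Register state trace:
  MOV R5, 77  → R5 = 77
  MOV R0, 7  → R0 = 7
  DIV R5, R0  → R5 = 77 // 7 = 11
Final: R5 = 11

11


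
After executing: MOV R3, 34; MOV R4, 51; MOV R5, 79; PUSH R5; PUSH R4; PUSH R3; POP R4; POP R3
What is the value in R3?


Stack trace (top is rightmost):
  MOV R3, 34  → R3 = 34
  MOV R4, 51  → R4 = 51
  MOV R5, 79  → R5 = 79
  PUSH R5  → stack: [79]
  PUSH R4  → stack: [79, 51]
  PUSH R3  → stack: [79, 51, 34]
  POP R4  → R4 = 34, stack: [79, 51]
  POP R3  → R3 = 51, stack: [79]
Final: R3 = 51

51


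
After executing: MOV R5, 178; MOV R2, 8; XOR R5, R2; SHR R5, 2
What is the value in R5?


Register state trace:
  MOV R5, 178  → R5 = 178 (0b10110010)
  MOV R2, 8  → R2 = 8 (0b00001000)
  XOR R5, R2  → R5 = 178 XOR 8 = 186 (0b10111010)
  SHR R5, 2  → R5 = 186 >> 2 = 46
Final: R5 = 46

46


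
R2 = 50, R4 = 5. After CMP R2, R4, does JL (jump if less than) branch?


Trace:
  R2 = 50, R4 = 5
  CMP R2, R4  → compares 50 vs 5
  JL checks: is 50 less than 5?
  50 > 5, so condition is false
Branch taken: No

No


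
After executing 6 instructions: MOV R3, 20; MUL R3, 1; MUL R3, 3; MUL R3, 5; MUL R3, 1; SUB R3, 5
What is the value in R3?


Register state trace:
  MOV R3, 20  → R3 = 20
  MUL R3, 1  → R3 = 20 * 1 = 20
  MUL R3, 3  → R3 = 20 * 3 = 60
  MUL R3, 5  → R3 = 60 * 5 = 300
  MUL R3, 1  → R3 = 300 * 1 = 300
  SUB R3, 5  → R3 = 300 - 5 = 295
Final: R3 = 295

295


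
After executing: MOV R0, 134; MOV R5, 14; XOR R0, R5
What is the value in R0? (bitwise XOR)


Register state trace:
  MOV R0, 134  → R0 = 134 (0b10000110)
  MOV R5, 14  → R5 = 14 (0b00001110)
  XOR R0, R5  → R0 = 134 XOR 14 = 136 (0b10001000)
Final: R0 = 136

136


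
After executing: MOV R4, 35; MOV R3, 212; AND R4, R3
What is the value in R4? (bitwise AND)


Register state trace:
  MOV R4, 35  → R4 = 35 (0b00100011)
  MOV R3, 212  → R3 = 212 (0b11010100)
  AND R4, R3  → R4 = 35 AND 212 = 0 (0b00000000)
Final: R4 = 0

0


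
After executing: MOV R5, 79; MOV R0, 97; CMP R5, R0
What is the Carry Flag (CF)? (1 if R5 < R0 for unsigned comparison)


Register state trace:
  MOV R5, 79  → R5 = 79
  MOV R0, 97  → R0 = 97
  CMP R5, R0  → unsigned 79 - 97: borrow occurs
  79 < 97, so CF = 1
CF = 1

1


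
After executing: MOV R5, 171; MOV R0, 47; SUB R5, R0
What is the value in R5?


Register state trace:
  MOV R5, 171  → R5 = 171
  MOV R0, 47  → R0 = 47
  SUB R5, R0  → R5 = 171 - 47 = 124
Final: R5 = 124

124


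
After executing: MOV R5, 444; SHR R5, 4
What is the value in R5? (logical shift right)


Register state trace:
  MOV R5, 444  → R5 = 444
  SHR R5, 4  → R5 = 444 >> 4 = 444 // 2^4 = 27
Final: R5 = 27

27


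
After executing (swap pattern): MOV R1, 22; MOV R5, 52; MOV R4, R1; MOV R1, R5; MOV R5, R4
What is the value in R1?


Register state trace (swap pattern):
  MOV R1, 22  → R1 = 22
  MOV R5, 52  → R5 = 52
  MOV R4, R1  → R4 = 22  (save R1)
  MOV R1, R5  → R1 = 52  (R1 gets R5's value)
  MOV R5, R4  → R5 = 22  (R5 gets saved value)
Final: R1 = 52

52


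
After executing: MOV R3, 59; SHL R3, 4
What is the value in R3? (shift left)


Register state trace:
  MOV R3, 59  → R3 = 59
  SHL R3, 4  → R3 = 59 << 4 = 59 * 2^4 = 944
Final: R3 = 944

944


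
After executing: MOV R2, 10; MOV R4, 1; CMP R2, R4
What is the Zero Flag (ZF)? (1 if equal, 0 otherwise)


Register state trace:
  MOV R2, 10  → R2 = 10
  MOV R4, 1  → R4 = 1
  CMP R2, R4  → computes 10 - 1 = 9
  Result is nonzero, so values are not equal
ZF = 0

0


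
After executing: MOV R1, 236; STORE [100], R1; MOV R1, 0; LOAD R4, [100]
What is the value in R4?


Register and memory trace:
  MOV R1, 236  → R1 = 236
  STORE [100], R1  → mem[100] = 236
  MOV R1, 0  → R1 = 0
  LOAD R4, [100]  → R4 = mem[100] = 236
Final: R4 = 236

236


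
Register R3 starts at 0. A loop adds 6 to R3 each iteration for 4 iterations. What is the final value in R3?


Starting value: R3 = 0
  Iter 1: R3 = 0 + 6 = 6
  Iter 2: R3 = 6 + 6 = 12
  Iter 3: R3 = 12 + 6 = 18
  Iter 4: R3 = 18 + 6 = 24
Final: R3 = 24

24


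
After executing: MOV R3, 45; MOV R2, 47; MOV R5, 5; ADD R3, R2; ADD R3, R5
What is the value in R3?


Register state trace:
  MOV R3, 45  → R3 = 45
  MOV R2, 47  → R2 = 47
  MOV R5, 5  → R5 = 5
  ADD R3, R2  → R3 = 45 + 47 = 92
  ADD R3, R5  → R3 = 92 + 5 = 97
Final: R3 = 97

97


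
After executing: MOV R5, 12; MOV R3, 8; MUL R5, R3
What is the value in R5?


Register state trace:
  MOV R5, 12  → R5 = 12
  MOV R3, 8  → R3 = 8
  MUL R5, R3  → R5 = 12 * 8 = 96
Final: R5 = 96

96


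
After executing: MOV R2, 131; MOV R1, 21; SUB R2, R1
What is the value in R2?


Register state trace:
  MOV R2, 131  → R2 = 131
  MOV R1, 21  → R1 = 21
  SUB R2, R1  → R2 = 131 - 21 = 110
Final: R2 = 110

110


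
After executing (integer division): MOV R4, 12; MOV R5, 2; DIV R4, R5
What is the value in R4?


Register state trace:
  MOV R4, 12  → R4 = 12
  MOV R5, 2  → R5 = 2
  DIV R4, R5  → R4 = 12 // 2 = 6
Final: R4 = 6

6


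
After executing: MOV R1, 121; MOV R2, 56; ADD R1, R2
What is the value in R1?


Register state trace:
  MOV R1, 121  → R1 = 121
  MOV R2, 56  → R2 = 56
  ADD R1, R2  → R1 = 121 + 56 = 177
Final: R1 = 177

177


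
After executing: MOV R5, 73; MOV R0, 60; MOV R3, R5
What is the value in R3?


Register state trace:
  MOV R5, 73  → R5 = 73
  MOV R0, 60  → R0 = 60
  MOV R3, R5  → R3 = 73
Final: R3 = 73

73


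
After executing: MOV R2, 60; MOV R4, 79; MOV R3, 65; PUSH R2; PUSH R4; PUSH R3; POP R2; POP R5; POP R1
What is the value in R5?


Stack trace (top is rightmost):
  MOV R2, 60  → R2 = 60
  MOV R4, 79  → R4 = 79
  MOV R3, 65  → R3 = 65
  PUSH R2  → stack: [60]
  PUSH R4  → stack: [60, 79]
  PUSH R3  → stack: [60, 79, 65]
  POP R2  → R2 = 65, stack: [60, 79]
  POP R5  → R5 = 79, stack: [60]
  POP R1  → R1 = 60, stack: []
Final: R5 = 79

79


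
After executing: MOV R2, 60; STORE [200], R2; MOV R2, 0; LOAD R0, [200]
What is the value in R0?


Register and memory trace:
  MOV R2, 60  → R2 = 60
  STORE [200], R2  → mem[200] = 60
  MOV R2, 0  → R2 = 0
  LOAD R0, [200]  → R0 = mem[200] = 60
Final: R0 = 60

60


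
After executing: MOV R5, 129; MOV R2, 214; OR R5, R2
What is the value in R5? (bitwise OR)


Register state trace:
  MOV R5, 129  → R5 = 129 (0b10000001)
  MOV R2, 214  → R2 = 214 (0b11010110)
  OR R5, R2   → R5 = 129 OR 214 = 215 (0b11010111)
Final: R5 = 215

215


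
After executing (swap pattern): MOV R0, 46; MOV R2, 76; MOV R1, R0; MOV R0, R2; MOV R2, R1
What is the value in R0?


Register state trace (swap pattern):
  MOV R0, 46  → R0 = 46
  MOV R2, 76  → R2 = 76
  MOV R1, R0  → R1 = 46  (save R0)
  MOV R0, R2  → R0 = 76  (R0 gets R2's value)
  MOV R2, R1  → R2 = 46  (R2 gets saved value)
Final: R0 = 76

76


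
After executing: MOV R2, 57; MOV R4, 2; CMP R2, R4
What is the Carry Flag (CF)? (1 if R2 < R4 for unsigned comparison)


Register state trace:
  MOV R2, 57  → R2 = 57
  MOV R4, 2  → R4 = 2
  CMP R2, R4  → unsigned 57 - 2: no borrow
  57 >= 2, so CF = 0
CF = 0

0


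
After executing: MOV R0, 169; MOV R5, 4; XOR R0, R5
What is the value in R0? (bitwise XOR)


Register state trace:
  MOV R0, 169  → R0 = 169 (0b10101001)
  MOV R5, 4  → R5 = 4 (0b00000100)
  XOR R0, R5  → R0 = 169 XOR 4 = 173 (0b10101101)
Final: R0 = 173

173


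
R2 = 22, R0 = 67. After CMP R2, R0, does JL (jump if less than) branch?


Trace:
  R2 = 22, R0 = 67
  CMP R2, R0  → compares 22 vs 67
  JL checks: is 22 less than 67?
  22 < 67, so condition is true
Branch taken: Yes

Yes


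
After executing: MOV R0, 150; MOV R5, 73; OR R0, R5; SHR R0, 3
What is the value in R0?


Register state trace:
  MOV R0, 150  → R0 = 150 (0b10010110)
  MOV R5, 73  → R5 = 73 (0b01001001)
  OR R0, R5  → R0 = 150 OR 73 = 223 (0b11011111)
  SHR R0, 3  → R0 = 223 >> 3 = 27
Final: R0 = 27

27


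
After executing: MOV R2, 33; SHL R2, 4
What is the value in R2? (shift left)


Register state trace:
  MOV R2, 33  → R2 = 33
  SHL R2, 4  → R2 = 33 << 4 = 33 * 2^4 = 528
Final: R2 = 528

528


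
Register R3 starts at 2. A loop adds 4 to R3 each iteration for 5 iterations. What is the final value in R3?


Starting value: R3 = 2
  Iter 1: R3 = 2 + 4 = 6
  Iter 2: R3 = 6 + 4 = 10
  Iter 3: R3 = 10 + 4 = 14
  Iter 4: R3 = 14 + 4 = 18
  Iter 5: R3 = 18 + 4 = 22
Final: R3 = 22

22


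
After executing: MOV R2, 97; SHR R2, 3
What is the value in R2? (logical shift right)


Register state trace:
  MOV R2, 97  → R2 = 97
  SHR R2, 3  → R2 = 97 >> 3 = 97 // 2^3 = 12
Final: R2 = 12

12


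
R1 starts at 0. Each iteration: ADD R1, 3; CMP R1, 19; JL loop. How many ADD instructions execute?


Loop trace (R1 starts at 0, target 19, step 3):
  ADD #1: R1 = 0 + 3 = 3  → 3 < 19, loop
  ADD #2: R1 = 3 + 3 = 6  → 6 < 19, loop
  ADD #3: R1 = 6 + 3 = 9  → 9 < 19, loop
  ADD #4: R1 = 9 + 3 = 12  → 12 < 19, loop
  ADD #5: R1 = 12 + 3 = 15  → 15 < 19, loop
  ADD #6: R1 = 15 + 3 = 18  → 18 < 19, loop
  ADD #7: R1 = 18 + 3 = 21  → 21 >= 19, exit
Total ADD instructions: 7

7


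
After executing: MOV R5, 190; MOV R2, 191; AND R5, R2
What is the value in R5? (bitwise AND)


Register state trace:
  MOV R5, 190  → R5 = 190 (0b10111110)
  MOV R2, 191  → R2 = 191 (0b10111111)
  AND R5, R2  → R5 = 190 AND 191 = 190 (0b10111110)
Final: R5 = 190

190


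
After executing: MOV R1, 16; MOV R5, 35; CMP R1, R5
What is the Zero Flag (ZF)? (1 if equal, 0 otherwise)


Register state trace:
  MOV R1, 16  → R1 = 16
  MOV R5, 35  → R5 = 35
  CMP R1, R5  → computes 16 - 35 = -19
  Result is nonzero, so values are not equal
ZF = 0

0


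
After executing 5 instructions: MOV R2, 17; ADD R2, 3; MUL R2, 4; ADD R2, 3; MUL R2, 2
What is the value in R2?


Register state trace:
  MOV R2, 17  → R2 = 17
  ADD R2, 3  → R2 = 17 + 3 = 20
  MUL R2, 4  → R2 = 20 * 4 = 80
  ADD R2, 3  → R2 = 80 + 3 = 83
  MUL R2, 2  → R2 = 83 * 2 = 166
Final: R2 = 166

166


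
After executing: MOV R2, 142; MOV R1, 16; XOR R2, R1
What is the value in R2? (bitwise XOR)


Register state trace:
  MOV R2, 142  → R2 = 142 (0b10001110)
  MOV R1, 16  → R1 = 16 (0b00010000)
  XOR R2, R1  → R2 = 142 XOR 16 = 158 (0b10011110)
Final: R2 = 158

158


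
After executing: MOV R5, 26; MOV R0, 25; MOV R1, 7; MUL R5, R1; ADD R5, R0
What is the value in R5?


Register state trace:
  MOV R5, 26  → R5 = 26
  MOV R0, 25  → R0 = 25
  MOV R1, 7  → R1 = 7
  MUL R5, R1  → R5 = 26 * 7 = 182
  ADD R5, R0  → R5 = 182 + 25 = 207
Final: R5 = 207

207


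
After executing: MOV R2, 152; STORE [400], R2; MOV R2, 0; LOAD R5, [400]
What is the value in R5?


Register and memory trace:
  MOV R2, 152  → R2 = 152
  STORE [400], R2  → mem[400] = 152
  MOV R2, 0  → R2 = 0
  LOAD R5, [400]  → R5 = mem[400] = 152
Final: R5 = 152

152


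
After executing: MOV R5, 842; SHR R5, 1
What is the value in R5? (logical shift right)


Register state trace:
  MOV R5, 842  → R5 = 842
  SHR R5, 1  → R5 = 842 >> 1 = 842 // 2^1 = 421
Final: R5 = 421

421


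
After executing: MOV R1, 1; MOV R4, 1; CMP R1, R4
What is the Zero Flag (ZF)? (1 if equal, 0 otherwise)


Register state trace:
  MOV R1, 1  → R1 = 1
  MOV R4, 1  → R4 = 1
  CMP R1, R4  → computes 1 - 1 = 0
  Result is zero, so values are equal
ZF = 1

1


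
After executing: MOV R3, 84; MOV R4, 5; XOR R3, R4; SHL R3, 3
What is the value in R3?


Register state trace:
  MOV R3, 84  → R3 = 84 (0b01010100)
  MOV R4, 5  → R4 = 5 (0b00000101)
  XOR R3, R4  → R3 = 84 XOR 5 = 81 (0b01010001)
  SHL R3, 3  → R3 = 81 << 3 = 648
Final: R3 = 648

648


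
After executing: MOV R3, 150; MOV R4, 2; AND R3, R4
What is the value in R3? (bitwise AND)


Register state trace:
  MOV R3, 150  → R3 = 150 (0b10010110)
  MOV R4, 2  → R4 = 2 (0b00000010)
  AND R3, R4  → R3 = 150 AND 2 = 2 (0b00000010)
Final: R3 = 2

2


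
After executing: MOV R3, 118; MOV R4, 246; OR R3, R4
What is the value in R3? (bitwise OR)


Register state trace:
  MOV R3, 118  → R3 = 118 (0b01110110)
  MOV R4, 246  → R4 = 246 (0b11110110)
  OR R3, R4   → R3 = 118 OR 246 = 246 (0b11110110)
Final: R3 = 246

246


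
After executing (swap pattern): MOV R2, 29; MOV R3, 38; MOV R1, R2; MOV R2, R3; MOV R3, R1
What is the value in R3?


Register state trace (swap pattern):
  MOV R2, 29  → R2 = 29
  MOV R3, 38  → R3 = 38
  MOV R1, R2  → R1 = 29  (save R2)
  MOV R2, R3  → R2 = 38  (R2 gets R3's value)
  MOV R3, R1  → R3 = 29  (R3 gets saved value)
Final: R3 = 29

29


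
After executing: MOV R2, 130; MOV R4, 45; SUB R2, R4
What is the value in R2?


Register state trace:
  MOV R2, 130  → R2 = 130
  MOV R4, 45  → R4 = 45
  SUB R2, R4  → R2 = 130 - 45 = 85
Final: R2 = 85

85


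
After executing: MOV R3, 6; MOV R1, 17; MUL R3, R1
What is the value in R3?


Register state trace:
  MOV R3, 6  → R3 = 6
  MOV R1, 17  → R1 = 17
  MUL R3, R1  → R3 = 6 * 17 = 102
Final: R3 = 102

102


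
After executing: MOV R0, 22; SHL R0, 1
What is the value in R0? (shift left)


Register state trace:
  MOV R0, 22  → R0 = 22
  SHL R0, 1  → R0 = 22 << 1 = 22 * 2^1 = 44
Final: R0 = 44

44


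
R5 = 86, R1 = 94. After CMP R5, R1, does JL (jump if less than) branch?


Trace:
  R5 = 86, R1 = 94
  CMP R5, R1  → compares 86 vs 94
  JL checks: is 86 less than 94?
  86 < 94, so condition is true
Branch taken: Yes

Yes


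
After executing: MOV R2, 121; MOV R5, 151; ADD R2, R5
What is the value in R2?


Register state trace:
  MOV R2, 121  → R2 = 121
  MOV R5, 151  → R5 = 151
  ADD R2, R5  → R2 = 121 + 151 = 272
Final: R2 = 272

272


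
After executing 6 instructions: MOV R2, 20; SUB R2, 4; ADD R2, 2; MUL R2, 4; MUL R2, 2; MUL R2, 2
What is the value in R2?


Register state trace:
  MOV R2, 20  → R2 = 20
  SUB R2, 4  → R2 = 20 - 4 = 16
  ADD R2, 2  → R2 = 16 + 2 = 18
  MUL R2, 4  → R2 = 18 * 4 = 72
  MUL R2, 2  → R2 = 72 * 2 = 144
  MUL R2, 2  → R2 = 144 * 2 = 288
Final: R2 = 288

288


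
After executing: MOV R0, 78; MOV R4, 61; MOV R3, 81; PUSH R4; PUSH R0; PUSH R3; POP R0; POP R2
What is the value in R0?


Stack trace (top is rightmost):
  MOV R0, 78  → R0 = 78
  MOV R4, 61  → R4 = 61
  MOV R3, 81  → R3 = 81
  PUSH R4  → stack: [61]
  PUSH R0  → stack: [61, 78]
  PUSH R3  → stack: [61, 78, 81]
  POP R0  → R0 = 81, stack: [61, 78]
  POP R2  → R2 = 78, stack: [61]
Final: R0 = 81

81


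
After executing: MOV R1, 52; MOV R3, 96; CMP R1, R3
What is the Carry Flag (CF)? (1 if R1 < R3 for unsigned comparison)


Register state trace:
  MOV R1, 52  → R1 = 52
  MOV R3, 96  → R3 = 96
  CMP R1, R3  → unsigned 52 - 96: borrow occurs
  52 < 96, so CF = 1
CF = 1

1


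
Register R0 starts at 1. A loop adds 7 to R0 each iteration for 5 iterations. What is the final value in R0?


Starting value: R0 = 1
  Iter 1: R0 = 1 + 7 = 8
  Iter 2: R0 = 8 + 7 = 15
  Iter 3: R0 = 15 + 7 = 22
  Iter 4: R0 = 22 + 7 = 29
  Iter 5: R0 = 29 + 7 = 36
Final: R0 = 36

36


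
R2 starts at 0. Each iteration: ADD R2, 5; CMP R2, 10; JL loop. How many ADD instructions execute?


Loop trace (R2 starts at 0, target 10, step 5):
  ADD #1: R2 = 0 + 5 = 5  → 5 < 10, loop
  ADD #2: R2 = 5 + 5 = 10  → 10 >= 10, exit
Total ADD instructions: 2

2


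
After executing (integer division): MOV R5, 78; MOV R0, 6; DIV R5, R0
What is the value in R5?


Register state trace:
  MOV R5, 78  → R5 = 78
  MOV R0, 6  → R0 = 6
  DIV R5, R0  → R5 = 78 // 6 = 13
Final: R5 = 13

13
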